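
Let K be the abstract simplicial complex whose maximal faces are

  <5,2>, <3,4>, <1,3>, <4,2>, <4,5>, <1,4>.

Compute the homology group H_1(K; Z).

H_1 ≅ Z^2.

K has 5 vertices, 6 edges.
rank ∂_1 = 4, rank ∂_2 = 0 ⇒ b_1 = 6 − 4 − 0 = 2. So H_1 ≅ Z^2.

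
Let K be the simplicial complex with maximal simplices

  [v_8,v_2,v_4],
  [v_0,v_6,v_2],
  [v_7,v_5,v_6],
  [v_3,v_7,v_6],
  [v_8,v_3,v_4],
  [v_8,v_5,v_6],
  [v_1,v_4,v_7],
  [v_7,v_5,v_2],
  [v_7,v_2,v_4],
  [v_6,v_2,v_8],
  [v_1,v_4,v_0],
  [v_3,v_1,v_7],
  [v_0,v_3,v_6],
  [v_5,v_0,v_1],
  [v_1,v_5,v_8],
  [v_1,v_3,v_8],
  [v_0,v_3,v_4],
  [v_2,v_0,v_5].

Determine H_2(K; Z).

H_2 ≅ 0.

K has 9 vertices, 27 edges, 18 triangles.
rank ∂_2 = 18, rank ∂_3 = 0 ⇒ b_2 = 18 − 18 − 0 = 0. So H_2 = 0.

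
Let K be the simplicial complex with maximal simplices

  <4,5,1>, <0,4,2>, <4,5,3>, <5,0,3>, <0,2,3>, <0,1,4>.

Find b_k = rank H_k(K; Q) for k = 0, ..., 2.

b_0 = 1, b_1 = 1, b_2 = 0.

Take the total order 0 < 1 < 2 < 3 < 4 < 5 on the vertex set. Then K (dimension 2) consists of the simplices:

  0-simplices (6): [0], [1], [2], [3], [4], [5]
  1-simplices (12): [0,1], [0,2], [0,3], [0,4], [0,5], [1,4], [1,5], [2,3], [2,4], [3,4], [3,5], [4,5]
  2-simplices (6): [0,1,4], [0,2,3], [0,2,4], [0,3,5], [1,4,5], [3,4,5]

Hence C_0 ≅ Z^6, C_1 ≅ Z^12, C_2 ≅ Z^6.

∂_1: C_1 → C_0 maps an edge to its endpoints' difference, ∂[p,q] = q − p. For instance
  ∂[1,5] = [5] − [1].
The resulting 6×12 matrix has rank 5, and its Smith normal form has invariant factors (1,1,1,1,1).

∂_2: C_2 → C_1 sends each 2-simplex [p,q,r] to [q,r] − [p,r] + [p,q]. For instance
  ∂[0,2,3] = [2,3] − [0,3] + [0,2],
  ∂[1,4,5] = [4,5] − [1,5] + [1,4].
The 12×6 boundary matrix has rank 6 and Smith normal form diag(1,1,1,1,1,1).

Computing H_k = (kernel of ∂_k) / (image of ∂_{k+1}):

  H_0: rank C_0 − rank ∂_1 = 6 − 5 = 1, and the invariant factors of ∂_1 are all 1, so H_0 ≅ Z.
  H_1: rank ker ∂_1 − rank ∂_2 = (12 − 5) − 6 = 1, and the invariant factors of ∂_2 are all 1, so H_1 ≅ Z.
  H_2: rank ker ∂_2 − rank ∂_3 = (6 − 6) − 0 = 0, and there is no ∂_3, so H_2 ≅ 0.

As a check, the Euler characteristic is 6 − 12 + 6 = 0, which agrees with 1 − 1 + 0 = 0.
(K is a triangulation of the cylinder S^1 x I.)

Hence the Betti numbers are b_0 = 1, b_1 = 1, b_2 = 0.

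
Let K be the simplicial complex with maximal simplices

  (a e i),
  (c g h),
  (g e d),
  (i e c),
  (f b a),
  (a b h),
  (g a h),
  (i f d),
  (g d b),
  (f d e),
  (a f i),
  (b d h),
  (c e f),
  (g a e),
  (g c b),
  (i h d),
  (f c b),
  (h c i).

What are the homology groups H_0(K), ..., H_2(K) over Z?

Fix the vertex order a < b < c < d < e < f < g < h < i and write every simplex with vertices in increasing order. Then dim K = 2 and the simplices of K are:

  0-simplices (9): a, b, c, d, e, f, g, h, i
  1-simplices (27): ab, ae, af, ag, ah, ai, bc, bd, bf, bg, bh, ce, cf, cg, ch, ci, de, df, dg, dh, di, ef, eg, ei, fi, gh, hi
  2-simplices (18): abf, abh, aeg, aei, afi, agh, bcf, bcg, bdg, bdh, cef, cei, cgh, chi, def, deg, dfi, dhi

giving chain groups C_0 ≅ Z^9, C_1 ≅ Z^27, C_2 ≅ Z^18.

The boundary map ∂_1: C_1 → C_0 is given by ∂[p,q] = [q] − [p].
This gives a 9×27 integer matrix of rank 8; reducing to Smith normal form yields diagonal entries (1,1,1,1,1,1,1,1).

∂_2: C_2 → C_1 acts by ∂[p,q,r] = [q,r] − [p,r] + [p,q]. For instance
  ∂cef = ef − cf + ce,
  ∂chi = hi − ci + ch.
The resulting 27×18 matrix has rank 18, and its Smith normal form has invariant factors (1,1,1,1,1,1,1,1,1,1,1,1,1,1,1,1,1,2).

Reading off H_k = ker ∂_k / im ∂_{k+1}:

  H_0: rank C_0 − rank ∂_1 = 9 − 8 = 1, and the invariant factors of ∂_1 are all 1, so H_0 ≅ Z.
  H_1: rank ker ∂_1 − rank ∂_2 = (27 − 8) − 18 = 1, and ∂_2 has invariant factor 2 > 1, so H_1 ≅ Z ⊕ Z/2.
  H_2: rank ker ∂_2 − rank ∂_3 = (18 − 18) − 0 = 0, and there is no ∂_3, so H_2 ≅ 0.

As a check, the Euler characteristic is 9 − 27 + 18 = 0, which agrees with 1 − 1 + 0 = 0.
(K is a triangulation of the Klein bottle.)

H_0 = Z,  H_1 = Z ⊕ Z/2,  H_2 = 0.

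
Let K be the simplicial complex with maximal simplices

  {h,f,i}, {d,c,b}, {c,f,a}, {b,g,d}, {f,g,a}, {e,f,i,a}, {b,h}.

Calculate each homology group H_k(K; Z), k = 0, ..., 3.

H_0 = Z,  H_1 = Z^2,  H_2 = 0,  H_3 = 0.

Take the total order a < b < c < d < e < f < g < h < i on the vertex set. Then K (dimension 3) consists of the simplices:

  0-simplices (9): a, b, c, d, e, f, g, h, i
  1-simplices (18): ac, ae, af, ag, ai, bc, bd, bg, bh, cd, cf, dg, ef, ei, fg, fh, fi, hi
  2-simplices (9): acf, aef, aei, afg, afi, bcd, bdg, efi, fhi
  3-simplices (1): aefi

Hence C_0 ≅ Z^9, C_1 ≅ Z^18, C_2 ≅ Z^9, C_3 ≅ Z^1.

The boundary map ∂_1: C_1 → C_0 maps an edge to its endpoints' difference, ∂[p,q] = q − p. For instance
  ∂bg = g − b.
The resulting 9×18 matrix has rank 8, and its Smith normal form has invariant factors (1,1,1,1,1,1,1,1).

Boundary ∂_2: C_2 → C_1 sends each 2-simplex [p,q,r] to [q,r] − [p,r] + [p,q]. For instance
  ∂afi = fi − ai + af,
  ∂bdg = dg − bg + bd.
This gives a 18×9 integer matrix of rank 8; reducing to Smith normal form yields diagonal entries (1,1,1,1,1,1,1,1).

Boundary ∂_3: C_3 → C_2 sends each 3-simplex σ to the alternating sum Σ_i (−1)^i (σ with its i-th vertex removed). For instance
  ∂aefi = efi − afi + aei − aef.
As a 9×1 matrix over Z this has rank 1, with invariant factors (1).

From H_k ≅ ker(∂_k) / im(∂_{k+1}) we obtain:

  H_0: rank C_0 − rank ∂_1 = 9 − 8 = 1, and the invariant factors of ∂_1 are all 1, so H_0 ≅ Z.
  H_1: rank ker ∂_1 − rank ∂_2 = (18 − 8) − 8 = 2, and the invariant factors of ∂_2 are all 1, so H_1 ≅ Z^2.
  H_2: rank ker ∂_2 − rank ∂_3 = (9 − 8) − 1 = 0, and the invariant factors of ∂_3 are all 1, so H_2 ≅ 0.
  H_3: rank ker ∂_3 − rank ∂_4 = (1 − 1) − 0 = 0, and there is no ∂_4, so H_3 ≅ 0.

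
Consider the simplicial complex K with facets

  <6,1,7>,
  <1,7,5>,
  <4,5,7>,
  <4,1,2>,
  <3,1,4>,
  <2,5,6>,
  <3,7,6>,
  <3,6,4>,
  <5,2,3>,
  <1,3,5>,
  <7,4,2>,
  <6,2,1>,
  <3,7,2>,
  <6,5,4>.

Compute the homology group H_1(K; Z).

H_1 ≅ Z^2.

K has 7 vertices, 21 edges, 14 triangles.
rank ∂_1 = 6, rank ∂_2 = 13 ⇒ b_1 = 21 − 6 − 13 = 2; all invariant factors of ∂_2 are 1 so no torsion. So H_1 = Z^2.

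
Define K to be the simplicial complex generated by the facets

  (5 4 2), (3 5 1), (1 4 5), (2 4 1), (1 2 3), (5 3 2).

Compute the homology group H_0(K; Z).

H_0 ≅ Z.

Fix the vertex order 1 < 2 < 3 < 4 < 5 and write every simplex with vertices in increasing order. Then dim K = 2 and the simplices of K are:

  0-simplices (5): [1], [2], [3], [4], [5]
  1-simplices (9): [1,2], [1,3], [1,4], [1,5], [2,3], [2,4], [2,5], [3,5], [4,5]
  2-simplices (6): [1,2,3], [1,2,4], [1,3,5], [1,4,5], [2,3,5], [2,4,5]

giving chain groups C_0 ≅ Z^5, C_1 ≅ Z^9, C_2 ≅ Z^6.

∂_1: C_1 → C_0 is given by ∂[p,q] = [q] − [p]. For instance
  ∂[3,5] = [5] − [3].
The 5×9 boundary matrix has rank 4 and Smith normal form diag(1,1,1,1).

Boundary ∂_2: C_2 → C_1 acts by ∂[p,q,r] = [q,r] − [p,r] + [p,q]. For instance
  ∂[1,2,3] = [2,3] − [1,3] + [1,2],
  ∂[2,3,5] = [3,5] − [2,5] + [2,3].
The 9×6 boundary matrix has rank 5 and Smith normal form diag(1,1,1,1,1).

From H_k ≅ ker(∂_k) / im(∂_{k+1}) we obtain:

  H_0: rank C_0 − rank ∂_1 = 5 − 4 = 1, and the invariant factors of ∂_1 are all 1, so H_0 ≅ Z.

(K is a triangulation of the 2-sphere S^2.)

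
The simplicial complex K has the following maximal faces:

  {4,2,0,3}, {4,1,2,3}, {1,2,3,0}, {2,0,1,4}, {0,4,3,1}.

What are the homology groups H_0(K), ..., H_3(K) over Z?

We work with the vertex ordering 0 < 1 < 2 < 3 < 4. The simplices of K, each written with vertices in increasing order, are:

  0-simplices (5): [0], [1], [2], [3], [4]
  1-simplices (10): [0,1], [0,2], [0,3], [0,4], [1,2], [1,3], [1,4], [2,3], [2,4], [3,4]
  2-simplices (10): [0,1,2], [0,1,3], [0,1,4], [0,2,3], [0,2,4], [0,3,4], [1,2,3], [1,2,4], [1,3,4], [2,3,4]
  3-simplices (5): [0,1,2,3], [0,1,2,4], [0,1,3,4], [0,2,3,4], [1,2,3,4]

giving chain groups C_0 ≅ Z^5, C_1 ≅ Z^10, C_2 ≅ Z^10, C_3 ≅ Z^5.

The boundary map ∂_1: C_1 → C_0 is given by ∂[p,q] = [q] − [p].
This gives a 5×10 integer matrix of rank 4; reducing to Smith normal form yields diagonal entries (1,1,1,1).

∂_2: C_2 → C_1 acts by ∂[p,q,r] = [q,r] − [p,r] + [p,q]. For instance
  ∂[0,1,4] = [1,4] − [0,4] + [0,1],
  ∂[1,3,4] = [3,4] − [1,4] + [1,3].
The 10×10 boundary matrix has rank 6 and Smith normal form diag(1,1,1,1,1,1).

Boundary ∂_3: C_3 → C_2 sends each 3-simplex σ to the alternating sum Σ_i (−1)^i (σ with its i-th vertex removed). For instance
  ∂[0,1,2,3] = [1,2,3] − [0,2,3] + [0,1,3] − [0,1,2],
  ∂[0,1,2,4] = [1,2,4] − [0,2,4] + [0,1,4] − [0,1,2].
The resulting 10×5 matrix has rank 4, and its Smith normal form has invariant factors (1,1,1,1).

Computing H_k = (kernel of ∂_k) / (image of ∂_{k+1}):

  H_0: rank C_0 − rank ∂_1 = 5 − 4 = 1, and the invariant factors of ∂_1 are all 1, so H_0 = Z.
  H_1: rank ker ∂_1 − rank ∂_2 = (10 − 4) − 6 = 0, and the invariant factors of ∂_2 are all 1, so H_1 = 0.
  H_2: rank ker ∂_2 − rank ∂_3 = (10 − 6) − 4 = 0, and the invariant factors of ∂_3 are all 1, so H_2 = 0.
  H_3: rank ker ∂_3 − rank ∂_4 = (5 − 4) − 0 = 1, and there is no ∂_4, so H_3 = Z.

As a check, the Euler characteristic is 5 − 10 + 10 − 5 = 0, which agrees with 1 − 0 + 0 − 1 = 0.

H_0 = Z,  H_1 = 0,  H_2 = 0,  H_3 = Z.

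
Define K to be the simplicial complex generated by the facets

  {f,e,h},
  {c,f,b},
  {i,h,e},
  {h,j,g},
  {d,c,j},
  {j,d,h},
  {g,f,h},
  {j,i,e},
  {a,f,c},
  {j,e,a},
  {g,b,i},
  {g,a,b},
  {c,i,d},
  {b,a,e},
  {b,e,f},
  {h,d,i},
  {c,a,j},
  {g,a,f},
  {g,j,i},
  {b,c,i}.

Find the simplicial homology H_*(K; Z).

H_0 = Z,  H_1 = Z × Z/2,  H_2 = 0.

Take the total order a < b < c < d < e < f < g < h < i < j on the vertex set. Then K (dimension 2) consists of the simplices:

  0-simplices (10): a, b, c, d, e, f, g, h, i, j
  1-simplices (30): ab, ac, ae, af, ag, aj, bc, be, bf, bg, bi, cd, cf, ci, cj, dh, di, dj, ef, eh, ei, ej, fg, fh, gh, gi, gj, hi, hj, ij
  2-simplices (20): abe, abg, acf, acj, aej, afg, bcf, bci, bef, bgi, cdi, cdj, dhi, dhj, efh, ehi, eij, fgh, ghj, gij

so the chain groups are C_0 ≅ Z^10, C_1 ≅ Z^30, C_2 ≅ Z^20.

The boundary map ∂_1: C_1 → C_0 sends each edge [p,q] (with p < q) to q − p. For instance
  ∂hi = i − h.
This gives a 10×30 integer matrix of rank 9; reducing to Smith normal form yields diagonal entries (1,1,1,1,1,1,1,1,1).

Boundary ∂_2: C_2 → C_1 sends each 2-simplex [p,q,r] to [q,r] − [p,r] + [p,q]. For instance
  ∂afg = fg − ag + af,
  ∂abe = be − ae + ab.
The resulting 30×20 matrix has rank 20, and its Smith normal form has invariant factors (1,1,1,1,1,1,1,1,1,1,1,1,1,1,1,1,1,1,1,2).

Now H_k = ker ∂_k / im ∂_{k+1}, so:

  H_0: rank C_0 − rank ∂_1 = 10 − 9 = 1, and the invariant factors of ∂_1 are all 1, so H_0 ≅ Z.
  H_1: rank ker ∂_1 − rank ∂_2 = (30 − 9) − 20 = 1, and ∂_2 has invariant factor 2 > 1, so H_1 ≅ Z × Z/2.
  H_2: rank ker ∂_2 − rank ∂_3 = (20 − 20) − 0 = 0, and there is no ∂_3, so H_2 ≅ 0.

(K is a triangulation of the Klein bottle.)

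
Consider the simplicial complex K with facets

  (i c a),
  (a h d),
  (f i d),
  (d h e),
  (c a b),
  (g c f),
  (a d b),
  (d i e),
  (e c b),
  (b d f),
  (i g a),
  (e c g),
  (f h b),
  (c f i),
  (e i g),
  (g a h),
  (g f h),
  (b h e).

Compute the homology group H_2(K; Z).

Fix the vertex order a < b < c < d < e < f < g < h < i and write every simplex with vertices in increasing order. Then dim K = 2 and the simplices of K are:

  0-simplices (9): a, b, c, d, e, f, g, h, i
  1-simplices (27): ab, ac, ad, ag, ah, ai, bc, bd, be, bf, bh, ce, cf, cg, ci, de, df, dh, di, eg, eh, ei, fg, fh, fi, gh, gi
  2-simplices (18): abc, abd, aci, adh, agh, agi, bce, bdf, beh, bfh, ceg, cfg, cfi, deh, dei, dfi, egi, fgh

Hence C_0 ≅ Z^9, C_1 ≅ Z^27, C_2 ≅ Z^18.

The boundary map ∂_1: C_1 → C_0 maps an edge to its endpoints' difference, ∂[p,q] = q − p.
The 9×27 boundary matrix has rank 8 and Smith normal form diag(1,1,1,1,1,1,1,1).

∂_2: C_2 → C_1 maps a triangle to the signed sum of its edges. For instance
  ∂bce = ce − be + bc,
  ∂egi = gi − ei + eg.
This gives a 27×18 integer matrix of rank 18; reducing to Smith normal form yields diagonal entries (1,1,1,1,1,1,1,1,1,1,1,1,1,1,1,1,1,2).

From H_k ≅ ker(∂_k) / im(∂_{k+1}) we obtain:

  H_2: rank ker ∂_2 − rank ∂_3 = (18 − 18) − 0 = 0, and there is no ∂_3, so H_2 ≅ 0.

H_2 = 0.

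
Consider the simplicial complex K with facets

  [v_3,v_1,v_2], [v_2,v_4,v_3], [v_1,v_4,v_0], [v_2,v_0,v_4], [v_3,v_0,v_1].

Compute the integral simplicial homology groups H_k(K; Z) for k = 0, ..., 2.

H_0 = Z,  H_1 = Z,  H_2 = 0.

We work with the vertex ordering v_0 < v_1 < v_2 < v_3 < v_4. The simplices of K, each written with vertices in increasing order, are:

  0-simplices (5): [v_0], [v_1], [v_2], [v_3], [v_4]
  1-simplices (10): [v_0,v_1], [v_0,v_2], [v_0,v_3], [v_0,v_4], [v_1,v_2], [v_1,v_3], [v_1,v_4], [v_2,v_3], [v_2,v_4], [v_3,v_4]
  2-simplices (5): [v_0,v_1,v_3], [v_0,v_1,v_4], [v_0,v_2,v_4], [v_1,v_2,v_3], [v_2,v_3,v_4]

so the chain groups are C_0 ≅ Z^5, C_1 ≅ Z^10, C_2 ≅ Z^5.

Boundary ∂_1: C_1 → C_0 sends each edge [p,q] (with p < q) to q − p.
The resulting 5×10 matrix has rank 4, and its Smith normal form has invariant factors (1,1,1,1).

Boundary ∂_2: C_2 → C_1 maps a triangle to the signed sum of its edges. For instance
  ∂[v_1,v_2,v_3] = [v_2,v_3] − [v_1,v_3] + [v_1,v_2],
  ∂[v_2,v_3,v_4] = [v_3,v_4] − [v_2,v_4] + [v_2,v_3].
The 10×5 boundary matrix has rank 5 and Smith normal form diag(1,1,1,1,1).

From H_k ≅ ker(∂_k) / im(∂_{k+1}) we obtain:

  H_0: rank C_0 − rank ∂_1 = 5 − 4 = 1, and the invariant factors of ∂_1 are all 1, so H_0 ≅ Z.
  H_1: rank ker ∂_1 − rank ∂_2 = (10 − 4) − 5 = 1, and the invariant factors of ∂_2 are all 1, so H_1 ≅ Z.
  H_2: rank ker ∂_2 − rank ∂_3 = (5 − 5) − 0 = 0, and there is no ∂_3, so H_2 ≅ 0.

As a check, the Euler characteristic is 5 − 10 + 5 = 0, which agrees with 1 − 1 + 0 = 0.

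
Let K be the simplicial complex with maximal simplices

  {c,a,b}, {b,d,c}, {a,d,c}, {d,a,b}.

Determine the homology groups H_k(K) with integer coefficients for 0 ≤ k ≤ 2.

H_0 ≅ Z,  H_1 = 0,  H_2 ≅ Z.

Take the total order a < b < c < d on the vertex set. Then K (dimension 2) consists of the simplices:

  0-simplices (4): a, b, c, d
  1-simplices (6): ab, ac, ad, bc, bd, cd
  2-simplices (4): abc, abd, acd, bcd

giving chain groups C_0 ≅ Z^4, C_1 ≅ Z^6, C_2 ≅ Z^4.

∂_1: C_1 → C_0 is given by ∂[p,q] = [q] − [p]. For instance
  ∂bd = d − b.
As a 4×6 matrix over Z this has rank 3, with invariant factors (1,1,1).

∂_2: C_2 → C_1 sends each 2-simplex [p,q,r] to [q,r] − [p,r] + [p,q]. For instance
  ∂abd = bd − ad + ab,
  ∂bcd = cd − bd + bc.
This gives a 6×4 integer matrix of rank 3; reducing to Smith normal form yields diagonal entries (1,1,1).

Computing H_k = (kernel of ∂_k) / (image of ∂_{k+1}):

  H_0: rank C_0 − rank ∂_1 = 4 − 3 = 1, and the invariant factors of ∂_1 are all 1, so H_0 ≅ Z.
  H_1: rank ker ∂_1 − rank ∂_2 = (6 − 3) − 3 = 0, and the invariant factors of ∂_2 are all 1, so H_1 ≅ 0.
  H_2: rank ker ∂_2 − rank ∂_3 = (4 − 3) − 0 = 1, and there is no ∂_3, so H_2 ≅ Z.

As a check, the Euler characteristic is 4 − 6 + 4 = 2, which agrees with 1 − 0 + 1 = 2.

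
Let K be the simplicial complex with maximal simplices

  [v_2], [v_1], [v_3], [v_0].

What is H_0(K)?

H_0 ≅ Z^4.

K has 4 vertices.
rank ∂_0 = 0, rank ∂_1 = 0 ⇒ b_0 = 4 − 0 − 0 = 4. So H_0 ≅ Z^4.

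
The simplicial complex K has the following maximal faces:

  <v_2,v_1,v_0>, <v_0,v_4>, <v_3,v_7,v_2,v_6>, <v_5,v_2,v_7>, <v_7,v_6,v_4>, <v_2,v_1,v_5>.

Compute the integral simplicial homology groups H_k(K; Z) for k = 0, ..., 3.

Take the total order v_0 < v_1 < v_2 < v_3 < v_4 < v_5 < v_6 < v_7 on the vertex set. Then K (dimension 3) consists of the simplices:

  0-simplices (8): [v_0], [v_1], [v_2], [v_3], [v_4], [v_5], [v_6], [v_7]
  1-simplices (15): (15 of them)
  2-simplices (8): [v_0,v_1,v_2], [v_1,v_2,v_5], [v_2,v_3,v_6], [v_2,v_3,v_7], [v_2,v_5,v_7], [v_2,v_6,v_7], [v_3,v_6,v_7], [v_4,v_6,v_7]
  3-simplices (1): [v_2,v_3,v_6,v_7]

giving chain groups C_0 ≅ Z^8, C_1 ≅ Z^15, C_2 ≅ Z^8, C_3 ≅ Z^1.

∂_1: C_1 → C_0 maps an edge to its endpoints' difference, ∂[p,q] = q − p. For instance
  ∂[v_3,v_7] = [v_7] − [v_3].
As a 8×15 matrix over Z this has rank 7, with invariant factors (1,1,1,1,1,1,1).

∂_2: C_2 → C_1 sends each 2-simplex [p,q,r] to [q,r] − [p,r] + [p,q]. For instance
  ∂[v_0,v_1,v_2] = [v_1,v_2] − [v_0,v_2] + [v_0,v_1],
  ∂[v_4,v_6,v_7] = [v_6,v_7] − [v_4,v_7] + [v_4,v_6].
The 15×8 boundary matrix has rank 7 and Smith normal form diag(1,1,1,1,1,1,1).

The boundary map ∂_3: C_3 → C_2 sends each 3-simplex σ to the alternating sum Σ_i (−1)^i (σ with its i-th vertex removed). For instance
  ∂[v_2,v_3,v_6,v_7] = [v_3,v_6,v_7] − [v_2,v_6,v_7] + [v_2,v_3,v_7] − [v_2,v_3,v_6].
This gives a 8×1 integer matrix of rank 1; reducing to Smith normal form yields diagonal entries (1).

Reading off H_k = ker ∂_k / im ∂_{k+1}:

  H_0: rank C_0 − rank ∂_1 = 8 − 7 = 1, and the invariant factors of ∂_1 are all 1, so H_0 = Z.
  H_1: rank ker ∂_1 − rank ∂_2 = (15 − 7) − 7 = 1, and the invariant factors of ∂_2 are all 1, so H_1 = Z.
  H_2: rank ker ∂_2 − rank ∂_3 = (8 − 7) − 1 = 0, and the invariant factors of ∂_3 are all 1, so H_2 = 0.
  H_3: rank ker ∂_3 − rank ∂_4 = (1 − 1) − 0 = 0, and there is no ∂_4, so H_3 = 0.

H_0 = Z,  H_1 = Z,  H_2 = 0,  H_3 = 0.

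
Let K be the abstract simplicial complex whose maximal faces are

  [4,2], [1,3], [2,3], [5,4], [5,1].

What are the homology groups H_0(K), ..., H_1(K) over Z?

H_0 ≅ Z,  H_1 ≅ Z.

Take the total order 1 < 2 < 3 < 4 < 5 on the vertex set. Then K (dimension 1) consists of the simplices:

  0-simplices (5): [1], [2], [3], [4], [5]
  1-simplices (5): [1,3], [1,5], [2,3], [2,4], [4,5]

so the chain groups are C_0 ≅ Z^5, C_1 ≅ Z^5.

Boundary ∂_1: C_1 → C_0 sends each edge [p,q] (with p < q) to q − p. For instance
  ∂[4,5] = [5] − [4].
As a 5×5 matrix over Z this has rank 4, with invariant factors (1,1,1,1).

Reading off H_k = ker ∂_k / im ∂_{k+1}:

  H_0: rank C_0 − rank ∂_1 = 5 − 4 = 1, and the invariant factors of ∂_1 are all 1, so H_0 = Z.
  H_1: rank ker ∂_1 − rank ∂_2 = (5 − 4) − 0 = 1, and there is no ∂_2, so H_1 = Z.

As a check, the Euler characteristic is 5 − 5 = 0, which agrees with 1 − 1 = 0.
(K is a triangulation of the circle S^1.)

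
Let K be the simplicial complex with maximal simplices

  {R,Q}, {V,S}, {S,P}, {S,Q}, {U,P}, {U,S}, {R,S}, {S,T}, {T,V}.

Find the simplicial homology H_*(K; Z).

Take the total order P < Q < R < S < T < U < V on the vertex set. Then K (dimension 1) consists of the simplices:

  0-simplices (7): P, Q, R, S, T, U, V
  1-simplices (9): PS, PU, QR, QS, RS, ST, SU, SV, TV

giving chain groups C_0 ≅ Z^7, C_1 ≅ Z^9.

Boundary ∂_1: C_1 → C_0 maps an edge to its endpoints' difference, ∂[p,q] = q − p.
The resulting 7×9 matrix has rank 6, and its Smith normal form has invariant factors (1,1,1,1,1,1).

Computing H_k = (kernel of ∂_k) / (image of ∂_{k+1}):

  H_0: rank C_0 − rank ∂_1 = 7 − 6 = 1, and the invariant factors of ∂_1 are all 1, so H_0 ≅ Z.
  H_1: rank ker ∂_1 − rank ∂_2 = (9 − 6) − 0 = 3, and there is no ∂_2, so H_1 ≅ Z^3.

(K is a triangulation of a wedge of 3 circles.)

H_0 ≅ Z,  H_1 ≅ Z^3.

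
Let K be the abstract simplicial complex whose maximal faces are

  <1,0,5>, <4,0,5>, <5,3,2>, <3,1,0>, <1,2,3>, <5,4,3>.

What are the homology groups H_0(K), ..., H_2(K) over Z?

Order the vertices as 0 < 1 < 2 < 3 < 4 < 5. Listing each simplex with vertices in this order, K has dimension 2 with simplices:

  0-simplices (6): [0], [1], [2], [3], [4], [5]
  1-simplices (12): [0,1], [0,3], [0,4], [0,5], [1,2], [1,3], [1,5], [2,3], [2,5], [3,4], [3,5], [4,5]
  2-simplices (6): [0,1,3], [0,1,5], [0,4,5], [1,2,3], [2,3,5], [3,4,5]

giving chain groups C_0 ≅ Z^6, C_1 ≅ Z^12, C_2 ≅ Z^6.

∂_1: C_1 → C_0 is given by ∂[p,q] = [q] − [p]. For instance
  ∂[0,1] = [1] − [0].
As a 6×12 matrix over Z this has rank 5, with invariant factors (1,1,1,1,1).

∂_2: C_2 → C_1 maps a triangle to the signed sum of its edges. For instance
  ∂[3,4,5] = [4,5] − [3,5] + [3,4],
  ∂[0,4,5] = [4,5] − [0,5] + [0,4].
This gives a 12×6 integer matrix of rank 6; reducing to Smith normal form yields diagonal entries (1,1,1,1,1,1).

Reading off H_k = ker ∂_k / im ∂_{k+1}:

  H_0: rank C_0 − rank ∂_1 = 6 − 5 = 1, and the invariant factors of ∂_1 are all 1, so H_0 ≅ Z.
  H_1: rank ker ∂_1 − rank ∂_2 = (12 − 5) − 6 = 1, and the invariant factors of ∂_2 are all 1, so H_1 ≅ Z.
  H_2: rank ker ∂_2 − rank ∂_3 = (6 − 6) − 0 = 0, and there is no ∂_3, so H_2 ≅ 0.

As a check, the Euler characteristic is 6 − 12 + 6 = 0, which agrees with 1 − 1 + 0 = 0.

H_0 = Z,  H_1 = Z,  H_2 = 0.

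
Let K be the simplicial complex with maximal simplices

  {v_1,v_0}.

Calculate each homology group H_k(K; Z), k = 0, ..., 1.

We work with the vertex ordering v_0 < v_1. The simplices of K, each written with vertices in increasing order, are:

  0-simplices (2): [v_0], [v_1]
  1-simplices (1): [v_0,v_1]

Hence C_0 ≅ Z^2, C_1 ≅ Z^1.

∂_1: C_1 → C_0 maps an edge to its endpoints' difference, ∂[p,q] = q − p.
As a 2×1 matrix over Z this has rank 1, with invariant factors (1).

From H_k ≅ ker(∂_k) / im(∂_{k+1}) we obtain:

  H_0: rank C_0 − rank ∂_1 = 2 − 1 = 1, and the invariant factors of ∂_1 are all 1, so H_0 = Z.
  H_1: rank ker ∂_1 − rank ∂_2 = (1 − 1) − 0 = 0, and there is no ∂_2, so H_1 = 0.

H_0 ≅ Z,  H_1 = 0.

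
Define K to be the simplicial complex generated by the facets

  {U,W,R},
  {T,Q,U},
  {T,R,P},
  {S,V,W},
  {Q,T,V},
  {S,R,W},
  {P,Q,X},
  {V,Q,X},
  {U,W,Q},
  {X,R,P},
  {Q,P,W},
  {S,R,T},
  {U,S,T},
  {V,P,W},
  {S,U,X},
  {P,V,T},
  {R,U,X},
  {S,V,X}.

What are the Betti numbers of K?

b_0 = 1, b_1 = 1, b_2 = 0.

Fix the vertex order P < Q < R < S < T < U < V < W < X and write every simplex with vertices in increasing order. Then dim K = 2 and the simplices of K are:

  0-simplices (9): P, Q, R, S, T, U, V, W, X
  1-simplices (27): PQ, PR, PT, PV, PW, PX, QT, QU, QV, QW, QX, RS, RT, RU, RW, RX, ST, SU, SV, SW, SX, TU, TV, UW, UX, VW, VX
  2-simplices (18): PQW, PQX, PRT, PRX, PTV, PVW, QTU, QTV, QUW, QVX, RST, RSW, RUW, RUX, STU, SUX, SVW, SVX

giving chain groups C_0 ≅ Z^9, C_1 ≅ Z^27, C_2 ≅ Z^18.

Boundary ∂_1: C_1 → C_0 is given by ∂[p,q] = [q] − [p].
This gives a 9×27 integer matrix of rank 8; reducing to Smith normal form yields diagonal entries (1,1,1,1,1,1,1,1).

The boundary map ∂_2: C_2 → C_1 acts by ∂[p,q,r] = [q,r] − [p,r] + [p,q]. For instance
  ∂PVW = VW − PW + PV,
  ∂QVX = VX − QX + QV.
The resulting 27×18 matrix has rank 18, and its Smith normal form has invariant factors (1,1,1,1,1,1,1,1,1,1,1,1,1,1,1,1,1,2).

Reading off H_k = ker ∂_k / im ∂_{k+1}:

  H_0: rank C_0 − rank ∂_1 = 9 − 8 = 1, and the invariant factors of ∂_1 are all 1, so H_0 ≅ Z.
  H_1: rank ker ∂_1 − rank ∂_2 = (27 − 8) − 18 = 1, and ∂_2 has invariant factor 2 > 1, so H_1 ≅ Z ⊕ Z/2Z.
  H_2: rank ker ∂_2 − rank ∂_3 = (18 − 18) − 0 = 0, and there is no ∂_3, so H_2 ≅ 0.

As a check, the Euler characteristic is 9 − 27 + 18 = 0, which agrees with 1 − 1 + 0 = 0.

Hence the Betti numbers are b_0 = 1, b_1 = 1, b_2 = 0.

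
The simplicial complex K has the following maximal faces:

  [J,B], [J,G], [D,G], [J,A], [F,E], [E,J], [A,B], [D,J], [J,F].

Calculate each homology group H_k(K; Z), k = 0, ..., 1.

H_0 = Z,  H_1 = Z^3.

Fix the vertex order A < B < D < E < F < G < J and write every simplex with vertices in increasing order. Then dim K = 1 and the simplices of K are:

  0-simplices (7): A, B, D, E, F, G, J
  1-simplices (9): AB, AJ, BJ, DG, DJ, EF, EJ, FJ, GJ

Hence C_0 ≅ Z^7, C_1 ≅ Z^9.

The boundary map ∂_1: C_1 → C_0 maps an edge to its endpoints' difference, ∂[p,q] = q − p.
As a 7×9 matrix over Z this has rank 6, with invariant factors (1,1,1,1,1,1).

Reading off H_k = ker ∂_k / im ∂_{k+1}:

  H_0: rank C_0 − rank ∂_1 = 7 − 6 = 1, and the invariant factors of ∂_1 are all 1, so H_0 = Z.
  H_1: rank ker ∂_1 − rank ∂_2 = (9 − 6) − 0 = 3, and there is no ∂_2, so H_1 = Z^3.

(K is a triangulation of a wedge of 3 circles.)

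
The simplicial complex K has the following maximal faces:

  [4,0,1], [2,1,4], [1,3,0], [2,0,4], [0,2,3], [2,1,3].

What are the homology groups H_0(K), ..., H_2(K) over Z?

H_0 ≅ Z,  H_1 = 0,  H_2 ≅ Z.

We work with the vertex ordering 0 < 1 < 2 < 3 < 4. The simplices of K, each written with vertices in increasing order, are:

  0-simplices (5): [0], [1], [2], [3], [4]
  1-simplices (9): [0,1], [0,2], [0,3], [0,4], [1,2], [1,3], [1,4], [2,3], [2,4]
  2-simplices (6): [0,1,3], [0,1,4], [0,2,3], [0,2,4], [1,2,3], [1,2,4]

so the chain groups are C_0 ≅ Z^5, C_1 ≅ Z^9, C_2 ≅ Z^6.

The boundary map ∂_1: C_1 → C_0 sends each edge [p,q] (with p < q) to q − p.
The 5×9 boundary matrix has rank 4 and Smith normal form diag(1,1,1,1).

Boundary ∂_2: C_2 → C_1 sends each 2-simplex [p,q,r] to [q,r] − [p,r] + [p,q]. For instance
  ∂[0,2,4] = [2,4] − [0,4] + [0,2],
  ∂[1,2,3] = [2,3] − [1,3] + [1,2].
The 9×6 boundary matrix has rank 5 and Smith normal form diag(1,1,1,1,1).

Reading off H_k = ker ∂_k / im ∂_{k+1}:

  H_0: rank C_0 − rank ∂_1 = 5 − 4 = 1, and the invariant factors of ∂_1 are all 1, so H_0 = Z.
  H_1: rank ker ∂_1 − rank ∂_2 = (9 − 4) − 5 = 0, and the invariant factors of ∂_2 are all 1, so H_1 = 0.
  H_2: rank ker ∂_2 − rank ∂_3 = (6 − 5) − 0 = 1, and there is no ∂_3, so H_2 = Z.

As a check, the Euler characteristic is 5 − 9 + 6 = 2, which agrees with 1 − 0 + 1 = 2.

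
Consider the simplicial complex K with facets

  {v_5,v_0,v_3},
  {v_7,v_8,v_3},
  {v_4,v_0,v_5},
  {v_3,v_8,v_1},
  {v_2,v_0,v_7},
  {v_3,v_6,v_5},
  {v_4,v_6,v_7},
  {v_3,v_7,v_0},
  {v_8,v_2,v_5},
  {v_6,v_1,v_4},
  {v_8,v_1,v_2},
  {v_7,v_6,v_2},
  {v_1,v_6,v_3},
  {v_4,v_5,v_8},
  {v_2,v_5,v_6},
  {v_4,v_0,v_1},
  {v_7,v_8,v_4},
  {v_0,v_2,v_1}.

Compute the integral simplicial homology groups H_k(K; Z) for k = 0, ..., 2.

Fix the vertex order v_0 < v_1 < v_2 < v_3 < v_4 < v_5 < v_6 < v_7 < v_8 and write every simplex with vertices in increasing order. Then dim K = 2 and the simplices of K are:

  0-simplices (9): [v_0], [v_1], [v_2], [v_3], [v_4], [v_5], [v_6], [v_7], [v_8]
  1-simplices (27): (27 of them)
  2-simplices (18): (18 of them)

Hence C_0 ≅ Z^9, C_1 ≅ Z^27, C_2 ≅ Z^18.

The boundary map ∂_1: C_1 → C_0 sends each edge [p,q] (with p < q) to q − p.
This gives a 9×27 integer matrix of rank 8; reducing to Smith normal form yields diagonal entries (1,1,1,1,1,1,1,1).

∂_2: C_2 → C_1 maps a triangle to the signed sum of its edges. For instance
  ∂[v_1,v_3,v_8] = [v_3,v_8] − [v_1,v_8] + [v_1,v_3],
  ∂[v_4,v_7,v_8] = [v_7,v_8] − [v_4,v_8] + [v_4,v_7].
The 27×18 boundary matrix has rank 17 and Smith normal form diag(1,1,1,1,1,1,1,1,1,1,1,1,1,1,1,1,1).

Computing H_k = (kernel of ∂_k) / (image of ∂_{k+1}):

  H_0: rank C_0 − rank ∂_1 = 9 − 8 = 1, and the invariant factors of ∂_1 are all 1, so H_0 ≅ Z.
  H_1: rank ker ∂_1 − rank ∂_2 = (27 − 8) − 17 = 2, and the invariant factors of ∂_2 are all 1, so H_1 ≅ Z^2.
  H_2: rank ker ∂_2 − rank ∂_3 = (18 − 17) − 0 = 1, and there is no ∂_3, so H_2 ≅ Z.

As a check, the Euler characteristic is 9 − 27 + 18 = 0, which agrees with 1 − 2 + 1 = 0.

H_0 ≅ Z,  H_1 ≅ Z^2,  H_2 ≅ Z.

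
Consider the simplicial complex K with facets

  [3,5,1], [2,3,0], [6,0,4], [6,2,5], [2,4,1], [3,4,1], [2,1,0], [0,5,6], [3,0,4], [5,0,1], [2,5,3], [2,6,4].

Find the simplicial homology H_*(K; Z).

Fix the vertex order 0 < 1 < 2 < 3 < 4 < 5 < 6 and write every simplex with vertices in increasing order. Then dim K = 2 and the simplices of K are:

  0-simplices (7): [0], [1], [2], [3], [4], [5], [6]
  1-simplices (18): [0,1], [0,2], [0,3], [0,4], [0,5], [0,6], [1,2], [1,3], [1,4], [1,5], [2,3], [2,4], [2,5], [2,6], [3,4], [3,5], [4,6], [5,6]
  2-simplices (12): [0,1,2], [0,1,5], [0,2,3], [0,3,4], [0,4,6], [0,5,6], [1,2,4], [1,3,4], [1,3,5], [2,3,5], [2,4,6], [2,5,6]

Hence C_0 ≅ Z^7, C_1 ≅ Z^18, C_2 ≅ Z^12.

∂_1: C_1 → C_0 is given by ∂[p,q] = [q] − [p]. For instance
  ∂[0,4] = [4] − [0].
The resulting 7×18 matrix has rank 6, and its Smith normal form has invariant factors (1,1,1,1,1,1).

The boundary map ∂_2: C_2 → C_1 maps a triangle to the signed sum of its edges. For instance
  ∂[2,5,6] = [5,6] − [2,6] + [2,5],
  ∂[1,3,5] = [3,5] − [1,5] + [1,3].
As a 18×12 matrix over Z this has rank 12, with invariant factors (1,1,1,1,1,1,1,1,1,1,1,2).

Reading off H_k = ker ∂_k / im ∂_{k+1}:

  H_0: rank C_0 − rank ∂_1 = 7 − 6 = 1, and the invariant factors of ∂_1 are all 1, so H_0 ≅ Z.
  H_1: rank ker ∂_1 − rank ∂_2 = (18 − 6) − 12 = 0, and ∂_2 has invariant factor 2 > 1, so H_1 ≅ Z/2.
  H_2: rank ker ∂_2 − rank ∂_3 = (12 − 12) − 0 = 0, and there is no ∂_3, so H_2 ≅ 0.

As a check, the Euler characteristic is 7 − 18 + 12 = 1, which agrees with 1 − 0 + 0 = 1.
(K is a triangulation of the real projective plane RP^2.)

H_0 ≅ Z,  H_1 ≅ Z/2,  H_2 = 0.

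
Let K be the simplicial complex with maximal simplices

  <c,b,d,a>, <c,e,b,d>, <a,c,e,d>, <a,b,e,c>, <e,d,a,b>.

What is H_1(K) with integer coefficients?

Fix the vertex order a < b < c < d < e and write every simplex with vertices in increasing order. Then dim K = 3 and the simplices of K are:

  0-simplices (5): a, b, c, d, e
  1-simplices (10): ab, ac, ad, ae, bc, bd, be, cd, ce, de
  2-simplices (10): abc, abd, abe, acd, ace, ade, bcd, bce, bde, cde
  3-simplices (5): abcd, abce, abde, acde, bcde

giving chain groups C_0 ≅ Z^5, C_1 ≅ Z^10, C_2 ≅ Z^10, C_3 ≅ Z^5.

The boundary map ∂_1: C_1 → C_0 is given by ∂[p,q] = [q] − [p]. For instance
  ∂bd = d − b.
The 5×10 boundary matrix has rank 4 and Smith normal form diag(1,1,1,1).

∂_2: C_2 → C_1 maps a triangle to the signed sum of its edges. For instance
  ∂ace = ce − ae + ac,
  ∂bcd = cd − bd + bc.
The resulting 10×10 matrix has rank 6, and its Smith normal form has invariant factors (1,1,1,1,1,1).

The boundary map ∂_3: C_3 → C_2 sends each 3-simplex σ to the alternating sum Σ_i (−1)^i (σ with its i-th vertex removed). For instance
  ∂abce = bce − ace + abe − abc,
  ∂bcde = cde − bde + bce − bcd.
This gives a 10×5 integer matrix of rank 4; reducing to Smith normal form yields diagonal entries (1,1,1,1).

Reading off H_k = ker ∂_k / im ∂_{k+1}:

  H_1: rank ker ∂_1 − rank ∂_2 = (10 − 4) − 6 = 0, and the invariant factors of ∂_2 are all 1, so H_1 = 0.

H_1 ≅ 0.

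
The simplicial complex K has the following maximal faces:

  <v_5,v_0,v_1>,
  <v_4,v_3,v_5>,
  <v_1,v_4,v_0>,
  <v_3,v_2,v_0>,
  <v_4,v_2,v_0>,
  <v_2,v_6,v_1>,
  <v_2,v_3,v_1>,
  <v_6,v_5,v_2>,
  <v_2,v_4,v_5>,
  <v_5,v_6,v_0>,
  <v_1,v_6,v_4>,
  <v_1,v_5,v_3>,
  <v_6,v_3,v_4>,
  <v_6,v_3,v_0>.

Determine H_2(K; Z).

H_2 = Z.

Order the vertices as v_0 < v_1 < v_2 < v_3 < v_4 < v_5 < v_6. Listing each simplex with vertices in this order, K has dimension 2 with simplices:

  0-simplices (7): [v_0], [v_1], [v_2], [v_3], [v_4], [v_5], [v_6]
  1-simplices (21): (21 of them)
  2-simplices (14): (14 of them)

so the chain groups are C_0 ≅ Z^7, C_1 ≅ Z^21, C_2 ≅ Z^14.

The boundary map ∂_1: C_1 → C_0 sends each edge [p,q] (with p < q) to q − p.
The 7×21 boundary matrix has rank 6 and Smith normal form diag(1,1,1,1,1,1).

∂_2: C_2 → C_1 acts by ∂[p,q,r] = [q,r] − [p,r] + [p,q]. For instance
  ∂[v_0,v_1,v_4] = [v_1,v_4] − [v_0,v_4] + [v_0,v_1],
  ∂[v_0,v_2,v_4] = [v_2,v_4] − [v_0,v_4] + [v_0,v_2].
As a 21×14 matrix over Z this has rank 13, with invariant factors (1,1,1,1,1,1,1,1,1,1,1,1,1).

Reading off H_k = ker ∂_k / im ∂_{k+1}:

  H_2: rank ker ∂_2 − rank ∂_3 = (14 − 13) − 0 = 1, and there is no ∂_3, so H_2 ≅ Z.

(K is a triangulation of the torus T^2.)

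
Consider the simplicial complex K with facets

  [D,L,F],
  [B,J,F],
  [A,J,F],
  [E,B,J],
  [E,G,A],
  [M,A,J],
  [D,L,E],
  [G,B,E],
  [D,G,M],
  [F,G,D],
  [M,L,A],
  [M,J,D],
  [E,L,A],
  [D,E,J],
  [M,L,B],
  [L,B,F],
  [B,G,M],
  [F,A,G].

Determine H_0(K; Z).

H_0 ≅ Z.

We work with the vertex ordering A < B < D < E < F < G < J < L < M. The simplices of K, each written with vertices in increasing order, are:

  0-simplices (9): A, B, D, E, F, G, J, L, M
  1-simplices (27): AE, AF, AG, AJ, AL, AM, BE, BF, BG, BJ, BL, BM, DE, DF, DG, DJ, DL, DM, EG, EJ, EL, FG, FJ, FL, GM, JM, LM
  2-simplices (18): AEG, AEL, AFG, AFJ, AJM, ALM, BEG, BEJ, BFJ, BFL, BGM, BLM, DEJ, DEL, DFG, DFL, DGM, DJM

so the chain groups are C_0 ≅ Z^9, C_1 ≅ Z^27, C_2 ≅ Z^18.

Boundary ∂_1: C_1 → C_0 is given by ∂[p,q] = [q] − [p]. For instance
  ∂BL = L − B.
The resulting 9×27 matrix has rank 8, and its Smith normal form has invariant factors (1,1,1,1,1,1,1,1).

The boundary map ∂_2: C_2 → C_1 maps a triangle to the signed sum of its edges. For instance
  ∂DFG = FG − DG + DF,
  ∂BFL = FL − BL + BF.
This gives a 27×18 integer matrix of rank 17; reducing to Smith normal form yields diagonal entries (1,1,1,1,1,1,1,1,1,1,1,1,1,1,1,1,1).

Reading off H_k = ker ∂_k / im ∂_{k+1}:

  H_0: rank C_0 − rank ∂_1 = 9 − 8 = 1, and the invariant factors of ∂_1 are all 1, so H_0 ≅ Z.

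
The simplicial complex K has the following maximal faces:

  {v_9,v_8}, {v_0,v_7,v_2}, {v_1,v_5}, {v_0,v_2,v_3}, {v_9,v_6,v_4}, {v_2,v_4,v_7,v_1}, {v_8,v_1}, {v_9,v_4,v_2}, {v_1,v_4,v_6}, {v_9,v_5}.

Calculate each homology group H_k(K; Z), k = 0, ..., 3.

H_0 ≅ Z,  H_1 ≅ Z^2,  H_2 = 0,  H_3 = 0.

Order the vertices as v_0 < v_1 < v_2 < v_3 < v_4 < v_5 < v_6 < v_7 < v_8 < v_9. Listing each simplex with vertices in this order, K has dimension 3 with simplices:

  0-simplices (10): [v_0], [v_1], [v_2], [v_3], [v_4], [v_5], [v_6], [v_7], [v_8], [v_9]
  1-simplices (19): (19 of them)
  2-simplices (9): [v_0,v_2,v_3], [v_0,v_2,v_7], [v_1,v_2,v_4], [v_1,v_2,v_7], [v_1,v_4,v_6], [v_1,v_4,v_7], [v_2,v_4,v_7], [v_2,v_4,v_9], [v_4,v_6,v_9]
  3-simplices (1): [v_1,v_2,v_4,v_7]

so the chain groups are C_0 ≅ Z^10, C_1 ≅ Z^19, C_2 ≅ Z^9, C_3 ≅ Z^1.

Boundary ∂_1: C_1 → C_0 is given by ∂[p,q] = [q] − [p]. For instance
  ∂[v_0,v_7] = [v_7] − [v_0].
This gives a 10×19 integer matrix of rank 9; reducing to Smith normal form yields diagonal entries (1,1,1,1,1,1,1,1,1).

Boundary ∂_2: C_2 → C_1 acts by ∂[p,q,r] = [q,r] − [p,r] + [p,q]. For instance
  ∂[v_1,v_2,v_4] = [v_2,v_4] − [v_1,v_4] + [v_1,v_2],
  ∂[v_0,v_2,v_7] = [v_2,v_7] − [v_0,v_7] + [v_0,v_2].
This gives a 19×9 integer matrix of rank 8; reducing to Smith normal form yields diagonal entries (1,1,1,1,1,1,1,1).

The boundary map ∂_3: C_3 → C_2 sends each 3-simplex σ to the alternating sum Σ_i (−1)^i (σ with its i-th vertex removed). For instance
  ∂[v_1,v_2,v_4,v_7] = [v_2,v_4,v_7] − [v_1,v_4,v_7] + [v_1,v_2,v_7] − [v_1,v_2,v_4].
This gives a 9×1 integer matrix of rank 1; reducing to Smith normal form yields diagonal entries (1).

Reading off H_k = ker ∂_k / im ∂_{k+1}:

  H_0: rank C_0 − rank ∂_1 = 10 − 9 = 1, and the invariant factors of ∂_1 are all 1, so H_0 = Z.
  H_1: rank ker ∂_1 − rank ∂_2 = (19 − 9) − 8 = 2, and the invariant factors of ∂_2 are all 1, so H_1 = Z^2.
  H_2: rank ker ∂_2 − rank ∂_3 = (9 − 8) − 1 = 0, and the invariant factors of ∂_3 are all 1, so H_2 = 0.
  H_3: rank ker ∂_3 − rank ∂_4 = (1 − 1) − 0 = 0, and there is no ∂_4, so H_3 = 0.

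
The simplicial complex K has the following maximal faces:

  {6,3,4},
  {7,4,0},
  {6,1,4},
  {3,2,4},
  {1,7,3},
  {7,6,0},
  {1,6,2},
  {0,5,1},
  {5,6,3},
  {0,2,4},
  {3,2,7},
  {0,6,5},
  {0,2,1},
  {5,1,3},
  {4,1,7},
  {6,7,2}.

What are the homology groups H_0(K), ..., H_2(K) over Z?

Take the total order 0 < 1 < 2 < 3 < 4 < 5 < 6 < 7 on the vertex set. Then K (dimension 2) consists of the simplices:

  0-simplices (8): [0], [1], [2], [3], [4], [5], [6], [7]
  1-simplices (24): (24 of them)
  2-simplices (16): [0,1,2], [0,1,5], [0,2,4], [0,4,7], [0,5,6], [0,6,7], [1,2,6], [1,3,5], [1,3,7], [1,4,6], [1,4,7], [2,3,4], [2,3,7], [2,6,7], [3,4,6], [3,5,6]

giving chain groups C_0 ≅ Z^8, C_1 ≅ Z^24, C_2 ≅ Z^16.

Boundary ∂_1: C_1 → C_0 sends each edge [p,q] (with p < q) to q − p. For instance
  ∂[0,7] = [7] − [0].
The resulting 8×24 matrix has rank 7, and its Smith normal form has invariant factors (1,1,1,1,1,1,1).

The boundary map ∂_2: C_2 → C_1 sends each 2-simplex [p,q,r] to [q,r] − [p,r] + [p,q]. For instance
  ∂[1,4,7] = [4,7] − [1,7] + [1,4],
  ∂[2,3,7] = [3,7] − [2,7] + [2,3].
As a 24×16 matrix over Z this has rank 15, with invariant factors (1,1,1,1,1,1,1,1,1,1,1,1,1,1,1).

From H_k ≅ ker(∂_k) / im(∂_{k+1}) we obtain:

  H_0: rank C_0 − rank ∂_1 = 8 − 7 = 1, and the invariant factors of ∂_1 are all 1, so H_0 = Z.
  H_1: rank ker ∂_1 − rank ∂_2 = (24 − 7) − 15 = 2, and the invariant factors of ∂_2 are all 1, so H_1 = Z^2.
  H_2: rank ker ∂_2 − rank ∂_3 = (16 − 15) − 0 = 1, and there is no ∂_3, so H_2 = Z.

H_0 ≅ Z,  H_1 ≅ Z^2,  H_2 ≅ Z.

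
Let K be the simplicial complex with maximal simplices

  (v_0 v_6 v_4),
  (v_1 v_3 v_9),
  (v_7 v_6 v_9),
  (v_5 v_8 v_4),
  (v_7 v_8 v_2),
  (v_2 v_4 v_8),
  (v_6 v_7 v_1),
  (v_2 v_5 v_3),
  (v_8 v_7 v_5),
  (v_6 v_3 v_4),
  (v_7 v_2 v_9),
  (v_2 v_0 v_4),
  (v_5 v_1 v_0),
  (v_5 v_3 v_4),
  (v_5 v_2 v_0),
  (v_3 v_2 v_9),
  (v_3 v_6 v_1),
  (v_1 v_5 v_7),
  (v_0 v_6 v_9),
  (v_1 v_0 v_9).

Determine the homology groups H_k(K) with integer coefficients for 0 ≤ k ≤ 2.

Fix the vertex order v_0 < v_1 < v_2 < v_3 < v_4 < v_5 < v_6 < v_7 < v_8 < v_9 and write every simplex with vertices in increasing order. Then dim K = 2 and the simplices of K are:

  0-simplices (10): [v_0], [v_1], [v_2], [v_3], [v_4], [v_5], [v_6], [v_7], [v_8], [v_9]
  1-simplices (30): (30 of them)
  2-simplices (20): (20 of them)

Hence C_0 ≅ Z^10, C_1 ≅ Z^30, C_2 ≅ Z^20.

The boundary map ∂_1: C_1 → C_0 maps an edge to its endpoints' difference, ∂[p,q] = q − p. For instance
  ∂[v_1,v_9] = [v_9] − [v_1].
The 10×30 boundary matrix has rank 9 and Smith normal form diag(1,1,1,1,1,1,1,1,1).

The boundary map ∂_2: C_2 → C_1 acts by ∂[p,q,r] = [q,r] − [p,r] + [p,q]. For instance
  ∂[v_1,v_6,v_7] = [v_6,v_7] − [v_1,v_7] + [v_1,v_6],
  ∂[v_2,v_7,v_8] = [v_7,v_8] − [v_2,v_8] + [v_2,v_7].
The resulting 30×20 matrix has rank 20, and its Smith normal form has invariant factors (1,1,1,1,1,1,1,1,1,1,1,1,1,1,1,1,1,1,1,2).

Reading off H_k = ker ∂_k / im ∂_{k+1}:

  H_0: rank C_0 − rank ∂_1 = 10 − 9 = 1, and the invariant factors of ∂_1 are all 1, so H_0 = Z.
  H_1: rank ker ∂_1 − rank ∂_2 = (30 − 9) − 20 = 1, and ∂_2 has invariant factor 2 > 1, so H_1 = Z ⊕ Z/2Z.
  H_2: rank ker ∂_2 − rank ∂_3 = (20 − 20) − 0 = 0, and there is no ∂_3, so H_2 = 0.

H_0 ≅ Z,  H_1 ≅ Z ⊕ Z/2Z,  H_2 = 0.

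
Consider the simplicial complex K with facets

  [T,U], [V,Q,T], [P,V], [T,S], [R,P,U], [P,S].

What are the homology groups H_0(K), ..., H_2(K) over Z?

Take the total order P < Q < R < S < T < U < V on the vertex set. Then K (dimension 2) consists of the simplices:

  0-simplices (7): P, Q, R, S, T, U, V
  1-simplices (10): PR, PS, PU, PV, QT, QV, RU, ST, TU, TV
  2-simplices (2): PRU, QTV

giving chain groups C_0 ≅ Z^7, C_1 ≅ Z^10, C_2 ≅ Z^2.

The boundary map ∂_1: C_1 → C_0 is given by ∂[p,q] = [q] − [p].
As a 7×10 matrix over Z this has rank 6, with invariant factors (1,1,1,1,1,1).

The boundary map ∂_2: C_2 → C_1 sends each 2-simplex [p,q,r] to [q,r] − [p,r] + [p,q]. For instance
  ∂PRU = RU − PU + PR,
  ∂QTV = TV − QV + QT.
The resulting 10×2 matrix has rank 2, and its Smith normal form has invariant factors (1,1).

Computing H_k = (kernel of ∂_k) / (image of ∂_{k+1}):

  H_0: rank C_0 − rank ∂_1 = 7 − 6 = 1, and the invariant factors of ∂_1 are all 1, so H_0 = Z.
  H_1: rank ker ∂_1 − rank ∂_2 = (10 − 6) − 2 = 2, and the invariant factors of ∂_2 are all 1, so H_1 = Z^2.
  H_2: rank ker ∂_2 − rank ∂_3 = (2 − 2) − 0 = 0, and there is no ∂_3, so H_2 = 0.

As a check, the Euler characteristic is 7 − 10 + 2 = -1, which agrees with 1 − 2 + 0 = -1.

H_0 = Z,  H_1 = Z^2,  H_2 = 0.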